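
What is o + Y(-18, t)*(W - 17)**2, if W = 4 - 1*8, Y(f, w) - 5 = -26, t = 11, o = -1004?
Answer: -10265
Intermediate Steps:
Y(f, w) = -21 (Y(f, w) = 5 - 26 = -21)
W = -4 (W = 4 - 8 = -4)
o + Y(-18, t)*(W - 17)**2 = -1004 - 21*(-4 - 17)**2 = -1004 - 21*(-21)**2 = -1004 - 21*441 = -1004 - 9261 = -10265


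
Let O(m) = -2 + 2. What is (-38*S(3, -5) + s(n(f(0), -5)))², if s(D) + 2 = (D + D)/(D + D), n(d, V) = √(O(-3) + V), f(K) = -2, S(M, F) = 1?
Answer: 1521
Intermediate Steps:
O(m) = 0
n(d, V) = √V (n(d, V) = √(0 + V) = √V)
s(D) = -1 (s(D) = -2 + (D + D)/(D + D) = -2 + (2*D)/((2*D)) = -2 + (2*D)*(1/(2*D)) = -2 + 1 = -1)
(-38*S(3, -5) + s(n(f(0), -5)))² = (-38*1 - 1)² = (-38 - 1)² = (-39)² = 1521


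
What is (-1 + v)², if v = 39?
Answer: 1444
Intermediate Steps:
(-1 + v)² = (-1 + 39)² = 38² = 1444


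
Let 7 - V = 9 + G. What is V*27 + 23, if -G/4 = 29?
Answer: 3101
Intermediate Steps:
G = -116 (G = -4*29 = -116)
V = 114 (V = 7 - (9 - 116) = 7 - 1*(-107) = 7 + 107 = 114)
V*27 + 23 = 114*27 + 23 = 3078 + 23 = 3101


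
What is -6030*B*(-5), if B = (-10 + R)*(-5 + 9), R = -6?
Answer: -1929600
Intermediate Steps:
B = -64 (B = (-10 - 6)*(-5 + 9) = -16*4 = -64)
-6030*B*(-5) = -(-385920)*(-5) = -6030*320 = -1929600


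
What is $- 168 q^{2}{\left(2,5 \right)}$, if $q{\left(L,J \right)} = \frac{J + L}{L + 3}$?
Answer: $- \frac{8232}{25} \approx -329.28$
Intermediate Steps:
$q{\left(L,J \right)} = \frac{J + L}{3 + L}$
$- 168 q^{2}{\left(2,5 \right)} = - 168 \left(\frac{5 + 2}{3 + 2}\right)^{2} = - 168 \left(\frac{1}{5} \cdot 7\right)^{2} = - 168 \left(\frac{7}{5}\right)^{2} = \left(-168\right) \frac{49}{25} = - \frac{8232}{25}$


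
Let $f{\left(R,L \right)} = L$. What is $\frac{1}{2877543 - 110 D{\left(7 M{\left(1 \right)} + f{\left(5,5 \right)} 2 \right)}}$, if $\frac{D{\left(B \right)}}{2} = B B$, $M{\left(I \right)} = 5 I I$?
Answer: $\frac{1}{2432043} \approx 4.1118 \cdot 10^{-7}$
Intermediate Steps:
$M{\left(I \right)} = 5 I^{2}$
$D{\left(B \right)} = 2 B^{2}$ ($D{\left(B \right)} = 2 B B = 2 B^{2}$)
$\frac{1}{2877543 - 110 D{\left(7 M{\left(1 \right)} + f{\left(5,5 \right)} 2 \right)}} = \frac{1}{2877543 - 110 \cdot 2 \left(7 \cdot 5 \cdot 1^{2} + 5 \cdot 2\right)^{2}} = \frac{1}{2877543 - 110 \cdot 2 \left(7 \cdot 5 \cdot 1 + 10\right)^{2}} = \frac{1}{2877543 - 110 \cdot 2 \left(7 \cdot 5 + 10\right)^{2}} = \frac{1}{2877543 - 110 \cdot 2 \left(35 + 10\right)^{2}} = \frac{1}{2877543 - 110 \cdot 2 \cdot 45^{2}} = \frac{1}{2877543 - 110 \cdot 2 \cdot 2025} = \frac{1}{2877543 - 445500} = \frac{1}{2432043}$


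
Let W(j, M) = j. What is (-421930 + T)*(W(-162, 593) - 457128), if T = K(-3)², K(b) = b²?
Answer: 192907329210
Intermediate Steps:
T = 81 (T = ((-3)²)² = 9² = 81)
(-421930 + T)*(W(-162, 593) - 457128) = (-421930 + 81)*(-162 - 457128) = -421849*(-457290) = 192907329210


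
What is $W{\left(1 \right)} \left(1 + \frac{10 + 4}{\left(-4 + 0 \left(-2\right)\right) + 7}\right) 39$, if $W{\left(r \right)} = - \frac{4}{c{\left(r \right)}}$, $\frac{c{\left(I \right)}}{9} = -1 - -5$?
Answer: $- \frac{221}{9} \approx -24.556$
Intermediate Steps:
$c{\left(I \right)} = 36$ ($c{\left(I \right)} = 9 \left(-1 - -5\right) = 9 \left(-1 + 5\right) = 9 \cdot 4 = 36$)
$W{\left(r \right)} = - \frac{1}{9}$ ($W{\left(r \right)} = - \frac{4}{36} = \left(-4\right) \frac{1}{36} = - \frac{1}{9}$)
$W{\left(1 \right)} \left(1 + \frac{10 + 4}{\left(-4 + 0 \left(-2\right)\right) + 7}\right) 39 = - \frac{1 + \frac{10 + 4}{\left(-4 + 0 \left(-2\right)\right) + 7}}{9} \cdot 39 = - \frac{1 + \frac{14}{\left(-4 + 0\right) + 7}}{9} \cdot 39 = - \frac{1 + \frac{14}{-4 + 7}}{9} \cdot 39 = - \frac{1 + \frac{14}{3}}{9} \cdot 39 = \left(- \frac{1}{9}\right) \frac{17}{3} \cdot 39 = \left(- \frac{17}{27}\right) 39 = - \frac{221}{9}$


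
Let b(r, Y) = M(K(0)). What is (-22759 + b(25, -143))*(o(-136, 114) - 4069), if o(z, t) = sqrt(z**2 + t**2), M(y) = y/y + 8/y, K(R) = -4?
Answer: 92610440 - 45520*sqrt(7873) ≈ 8.8571e+7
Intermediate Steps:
M(y) = 1 + 8/y
b(r, Y) = -1 (b(r, Y) = (8 - 4)/(-4) = -1/4*4 = -1)
o(z, t) = sqrt(t**2 + z**2)
(-22759 + b(25, -143))*(o(-136, 114) - 4069) = (-22759 - 1)*(sqrt(114**2 + (-136)**2) - 4069) = -22760*(sqrt(12996 + 18496) - 4069) = -22760*(sqrt(31492) - 4069) = -22760*(2*sqrt(7873) - 4069) = -22760*(-4069 + 2*sqrt(7873)) = 92610440 - 45520*sqrt(7873)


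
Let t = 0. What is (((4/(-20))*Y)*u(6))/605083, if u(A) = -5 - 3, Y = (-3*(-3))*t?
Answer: 0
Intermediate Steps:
Y = 0 (Y = -3*(-3)*0 = 9*0 = 0)
u(A) = -8
(((4/(-20))*Y)*u(6))/605083 = (((4/(-20))*0)*(-8))/605083 = (((4*(-1/20))*0)*(-8))*(1/605083) = (-1/5*0*(-8))*(1/605083) = (0*(-8))*(1/605083) = 0*(1/605083) = 0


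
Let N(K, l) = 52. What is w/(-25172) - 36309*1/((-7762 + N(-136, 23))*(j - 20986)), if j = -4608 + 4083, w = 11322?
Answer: -1597504693/3549975695 ≈ -0.45000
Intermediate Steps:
j = -525
w/(-25172) - 36309*1/((-7762 + N(-136, 23))*(j - 20986)) = 11322/(-25172) - 36309*1/((-7762 + 52)*(-525 - 20986)) = 11322*(-1/25172) - 36309/((-21511*(-7710))) = -5661/12586 - 36309/165849810 = -5661/12586 - 36309*1/165849810 = -5661/12586 - 247/1128230 = -1597504693/3549975695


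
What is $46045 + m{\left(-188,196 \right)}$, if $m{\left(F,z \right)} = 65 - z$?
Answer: $45914$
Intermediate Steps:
$46045 + m{\left(-188,196 \right)} = 46045 + \left(65 - 196\right) = 46045 - 131 = 45914$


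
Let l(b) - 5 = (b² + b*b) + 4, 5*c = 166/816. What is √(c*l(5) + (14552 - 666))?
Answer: √14449491870/1020 ≈ 117.85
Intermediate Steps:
c = 83/2040 (c = (166/816)/5 = (166*(1/816))/5 = (⅕)*(83/408) = 83/2040 ≈ 0.040686)
l(b) = 9 + 2*b² (l(b) = 5 + ((b² + b*b) + 4) = 5 + ((b² + b²) + 4) = 5 + (2*b² + 4) = 5 + (4 + 2*b²) = 9 + 2*b²)
√(c*l(5) + (14552 - 666)) = √(83*(9 + 2*5²)/2040 + (14552 - 666)) = √(83*(9 + 2*25)/2040 + 13886) = √(83*(9 + 50)/2040 + 13886) = √((83/2040)*59 + 13886) = √(4897/2040 + 13886) = √(28332337/2040) = √14449491870/1020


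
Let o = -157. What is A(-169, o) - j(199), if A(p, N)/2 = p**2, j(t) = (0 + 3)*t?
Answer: 56525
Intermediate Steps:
j(t) = 3*t
A(p, N) = 2*p**2
A(-169, o) - j(199) = 2*(-169)**2 - 3*199 = 2*28561 - 1*597 = 57122 - 597 = 56525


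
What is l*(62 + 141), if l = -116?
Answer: -23548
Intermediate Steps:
l*(62 + 141) = -116*(62 + 141) = -116*203 = -23548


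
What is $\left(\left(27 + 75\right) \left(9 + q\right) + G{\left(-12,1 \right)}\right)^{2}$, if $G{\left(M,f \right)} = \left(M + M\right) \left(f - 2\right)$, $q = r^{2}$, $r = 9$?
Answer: $84713616$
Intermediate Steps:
$q = 81$ ($q = 9^{2} = 81$)
$G{\left(M,f \right)} = 2 M \left(-2 + f\right)$
$\left(\left(27 + 75\right) \left(9 + q\right) + G{\left(-12,1 \right)}\right)^{2} = \left(\left(27 + 75\right) \left(9 + 81\right) + 2 \left(-12\right) \left(-2 + 1\right)\right)^{2} = \left(102 \cdot 90 + 2 \left(-12\right) \left(-1\right)\right)^{2} = \left(9180 + 24\right)^{2} = 9204^{2} = 84713616$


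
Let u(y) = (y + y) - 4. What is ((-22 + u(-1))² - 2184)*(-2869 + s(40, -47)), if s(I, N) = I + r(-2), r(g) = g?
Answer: 3963400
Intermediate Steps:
u(y) = -4 + 2*y (u(y) = 2*y - 4 = -4 + 2*y)
s(I, N) = -2 + I (s(I, N) = I - 2 = -2 + I)
((-22 + u(-1))² - 2184)*(-2869 + s(40, -47)) = ((-22 + (-4 + 2*(-1)))² - 2184)*(-2869 + (-2 + 40)) = ((-22 + (-4 - 2))² - 2184)*(-2869 + 38) = ((-22 - 6)² - 2184)*(-2831) = ((-28)² - 2184)*(-2831) = (784 - 2184)*(-2831) = -1400*(-2831) = 3963400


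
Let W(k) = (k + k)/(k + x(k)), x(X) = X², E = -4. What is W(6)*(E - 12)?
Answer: -32/7 ≈ -4.5714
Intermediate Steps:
W(k) = 2*k/(k + k²) (W(k) = (k + k)/(k + k²) = (2*k)/(k + k²) = 2*k/(k + k²))
W(6)*(E - 12) = (2/(1 + 6))*(-4 - 12) = (2/7)*(-16) = -32/7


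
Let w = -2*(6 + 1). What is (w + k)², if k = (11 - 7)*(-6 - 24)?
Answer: 17956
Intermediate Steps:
k = -120 (k = 4*(-30) = -120)
w = -14 (w = -2*7 = -14)
(w + k)² = (-14 - 120)² = (-134)² = 17956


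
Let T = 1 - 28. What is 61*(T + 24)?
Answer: -183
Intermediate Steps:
T = -27
61*(T + 24) = 61*(-27 + 24) = 61*(-3) = -183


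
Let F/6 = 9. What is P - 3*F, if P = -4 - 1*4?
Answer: -170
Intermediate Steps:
F = 54 (F = 6*9 = 54)
P = -8 (P = -4 - 4 = -8)
P - 3*F = -8 - 3*54 = -8 - 162 = -170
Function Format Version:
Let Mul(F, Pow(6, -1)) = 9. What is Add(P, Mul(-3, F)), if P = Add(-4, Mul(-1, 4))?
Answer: -170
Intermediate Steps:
F = 54 (F = Mul(6, 9) = 54)
P = -8 (P = Add(-4, -4) = -8)
Add(P, Mul(-3, F)) = Add(-8, Mul(-3, 54)) = Add(-8, -162) = -170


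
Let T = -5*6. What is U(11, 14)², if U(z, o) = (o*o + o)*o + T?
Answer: 8468100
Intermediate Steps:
T = -30
U(z, o) = -30 + o*(o + o²) (U(z, o) = (o*o + o)*o - 30 = (o² + o)*o - 30 = (o + o²)*o - 30 = o*(o + o²) - 30 = -30 + o*(o + o²))
U(11, 14)² = (-30 + 14² + 14³)² = (-30 + 196 + 2744)² = 2910² = 8468100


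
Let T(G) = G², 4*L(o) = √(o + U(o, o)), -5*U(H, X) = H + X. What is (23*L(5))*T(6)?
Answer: 207*√3 ≈ 358.53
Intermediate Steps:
U(H, X) = -H/5 - X/5 (U(H, X) = -(H + X)/5 = -H/5 - X/5)
L(o) = √15*√o/20 (L(o) = √(o + (-o/5 - o/5))/4 = √(o - 2*o/5)/4 = √(3*o/5)/4 = (√15*√o/5)/4 = √15*√o/20)
(23*L(5))*T(6) = (23*(√15*√5/20))*6² = (23*(√3/4))*36 = (23*√3/4)*36 = 207*√3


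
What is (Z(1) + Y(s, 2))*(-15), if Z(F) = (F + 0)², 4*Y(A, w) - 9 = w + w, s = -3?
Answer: -255/4 ≈ -63.750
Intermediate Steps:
Y(A, w) = 9/4 + w/2 (Y(A, w) = 9/4 + (w + w)/4 = 9/4 + (2*w)/4 = 9/4 + w/2)
Z(F) = F²
(Z(1) + Y(s, 2))*(-15) = (1² + (9/4 + (½)*2))*(-15) = (1 + (9/4 + 1))*(-15) = (1 + 13/4)*(-15) = (17/4)*(-15) = -255/4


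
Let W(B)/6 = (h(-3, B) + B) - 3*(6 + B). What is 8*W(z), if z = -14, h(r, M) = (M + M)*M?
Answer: 19296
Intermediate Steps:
h(r, M) = 2*M² (h(r, M) = (2*M)*M = 2*M²)
W(B) = -108 - 12*B + 12*B² (W(B) = 6*((2*B² + B) - 3*(6 + B)) = 6*((B + 2*B²) + (-18 - 3*B)) = 6*(-18 - 2*B + 2*B²) = -108 - 12*B + 12*B²)
8*W(z) = 8*(-108 - 12*(-14) + 12*(-14)²) = 8*(-108 + 168 + 12*196) = 8*(-108 + 168 + 2352) = 8*2412 = 19296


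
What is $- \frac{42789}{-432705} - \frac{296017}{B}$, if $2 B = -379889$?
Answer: $\frac{90810380797}{54793289915} \approx 1.6573$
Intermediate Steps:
$B = - \frac{379889}{2}$ ($B = \frac{1}{2} \left(-379889\right) = - \frac{379889}{2} \approx -1.8994 \cdot 10^{5}$)
$- \frac{42789}{-432705} - \frac{296017}{B} = - \frac{42789}{-432705} - \frac{296017}{- \frac{379889}{2}} = \left(-42789\right) \left(- \frac{1}{432705}\right) - - \frac{592034}{379889} = \frac{14263}{144235} + \frac{592034}{379889} = \frac{90810380797}{54793289915}$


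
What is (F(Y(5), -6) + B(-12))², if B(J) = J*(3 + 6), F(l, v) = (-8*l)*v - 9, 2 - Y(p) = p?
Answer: 68121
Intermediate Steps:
Y(p) = 2 - p
F(l, v) = -9 - 8*l*v (F(l, v) = -8*l*v - 9 = -9 - 8*l*v)
B(J) = 9*J (B(J) = J*9 = 9*J)
(F(Y(5), -6) + B(-12))² = ((-9 - 8*(2 - 1*5)*(-6)) + 9*(-12))² = ((-9 - 8*(2 - 5)*(-6)) - 108)² = ((-9 - 8*(-3)*(-6)) - 108)² = ((-9 - 144) - 108)² = (-153 - 108)² = (-261)² = 68121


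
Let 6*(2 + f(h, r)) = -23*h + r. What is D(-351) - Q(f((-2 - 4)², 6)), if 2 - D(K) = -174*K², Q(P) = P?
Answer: 21437115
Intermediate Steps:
f(h, r) = -2 - 23*h/6 + r/6 (f(h, r) = -2 + (-23*h + r)/6 = -2 + (r - 23*h)/6 = -2 + (-23*h/6 + r/6) = -2 - 23*h/6 + r/6)
D(K) = 2 + 174*K² (D(K) = 2 - (-174)*K² = 2 + 174*K²)
D(-351) - Q(f((-2 - 4)², 6)) = (2 + 174*(-351)²) - (-2 - 23*(-2 - 4)²/6 + (⅙)*6) = (2 + 174*123201) - (-2 - 23/6*(-6)² + 1) = (2 + 21436974) - (-2 - 23/6*36 + 1) = 21436976 - (-2 - 138 + 1) = 21436976 - 1*(-139) = 21436976 + 139 = 21437115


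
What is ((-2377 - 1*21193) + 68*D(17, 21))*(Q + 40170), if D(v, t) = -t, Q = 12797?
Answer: -1324069066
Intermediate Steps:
((-2377 - 1*21193) + 68*D(17, 21))*(Q + 40170) = ((-2377 - 1*21193) + 68*(-1*21))*(12797 + 40170) = ((-2377 - 21193) + 68*(-21))*52967 = (-23570 - 1428)*52967 = -24998*52967 = -1324069066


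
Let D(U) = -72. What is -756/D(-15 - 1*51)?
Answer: 21/2 ≈ 10.500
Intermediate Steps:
-756/D(-15 - 1*51) = -756/(-72) = -756*(-1/72) = 21/2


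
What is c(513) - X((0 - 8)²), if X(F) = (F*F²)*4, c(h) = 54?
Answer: -1048522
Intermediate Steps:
X(F) = 4*F³ (X(F) = F³*4 = 4*F³)
c(513) - X((0 - 8)²) = 54 - 4*((0 - 8)²)³ = 54 - 4*((-8)²)³ = 54 - 4*64³ = 54 - 4*262144 = 54 - 1*1048576 = 54 - 1048576 = -1048522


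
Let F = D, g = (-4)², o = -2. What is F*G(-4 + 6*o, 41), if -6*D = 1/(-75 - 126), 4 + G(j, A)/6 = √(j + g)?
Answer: -4/201 ≈ -0.019901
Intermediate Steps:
g = 16
G(j, A) = -24 + 6*√(16 + j) (G(j, A) = -24 + 6*√(j + 16) = -24 + 6*√(16 + j))
D = 1/1206 (D = -1/(6*(-75 - 126)) = -⅙/(-201) = -⅙*(-1/201) = 1/1206 ≈ 0.00082919)
F = 1/1206 ≈ 0.00082919
F*G(-4 + 6*o, 41) = (-24 + 6*√(16 + (-4 + 6*(-2))))/1206 = (-24 + 6*√(16 + (-4 - 12)))/1206 = (-24 + 6*√(16 - 16))/1206 = (-24 + 6*√0)/1206 = (-24 + 6*0)/1206 = (-24 + 0)/1206 = (1/1206)*(-24) = -4/201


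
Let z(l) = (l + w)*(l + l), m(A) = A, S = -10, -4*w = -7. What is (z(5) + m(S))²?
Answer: 13225/4 ≈ 3306.3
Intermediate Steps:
w = 7/4 (w = -¼*(-7) = 7/4 ≈ 1.7500)
z(l) = 2*l*(7/4 + l) (z(l) = (l + 7/4)*(l + l) = (7/4 + l)*(2*l) = 2*l*(7/4 + l))
(z(5) + m(S))² = ((½)*5*(7 + 4*5) - 10)² = ((½)*5*(7 + 20) - 10)² = ((½)*5*27 - 10)² = (135/2 - 10)² = (115/2)² = 13225/4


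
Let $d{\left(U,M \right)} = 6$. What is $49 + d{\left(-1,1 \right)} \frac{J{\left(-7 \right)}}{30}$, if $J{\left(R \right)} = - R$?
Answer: $\frac{252}{5} \approx 50.4$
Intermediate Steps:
$49 + d{\left(-1,1 \right)} \frac{J{\left(-7 \right)}}{30} = 49 + 6 \frac{\left(-1\right) \left(-7\right)}{30} = 49 + 6 \cdot 7 \cdot \frac{1}{30} = 49 + 6 \cdot \frac{7}{30} = 49 + \frac{7}{5} = \frac{252}{5}$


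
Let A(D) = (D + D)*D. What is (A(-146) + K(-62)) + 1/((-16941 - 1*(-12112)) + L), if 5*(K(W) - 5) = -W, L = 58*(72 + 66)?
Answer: 135411846/3175 ≈ 42649.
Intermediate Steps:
L = 8004 (L = 58*138 = 8004)
A(D) = 2*D² (A(D) = (2*D)*D = 2*D²)
K(W) = 5 - W/5 (K(W) = 5 + (-W)/5 = 5 - W/5)
(A(-146) + K(-62)) + 1/((-16941 - 1*(-12112)) + L) = (2*(-146)² + (5 - ⅕*(-62))) + 1/((-16941 - 1*(-12112)) + 8004) = (2*21316 + (5 + 62/5)) + 1/((-16941 + 12112) + 8004) = (42632 + 87/5) + 1/(-4829 + 8004) = 213247/5 + 1/3175 = 135411846/3175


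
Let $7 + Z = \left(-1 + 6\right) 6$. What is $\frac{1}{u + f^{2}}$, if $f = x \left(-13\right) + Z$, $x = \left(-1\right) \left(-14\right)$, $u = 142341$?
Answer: $\frac{1}{167622} \approx 5.9658 \cdot 10^{-6}$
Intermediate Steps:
$x = 14$
$Z = 23$ ($Z = -7 + \left(-1 + 6\right) 6 = -7 + 5 \cdot 6 = -7 + 30 = 23$)
$f = -159$ ($f = 14 \left(-13\right) + 23 = -182 + 23 = -159$)
$\frac{1}{u + f^{2}} = \frac{1}{142341 + \left(-159\right)^{2}} = \frac{1}{142341 + 25281} = \frac{1}{167622}$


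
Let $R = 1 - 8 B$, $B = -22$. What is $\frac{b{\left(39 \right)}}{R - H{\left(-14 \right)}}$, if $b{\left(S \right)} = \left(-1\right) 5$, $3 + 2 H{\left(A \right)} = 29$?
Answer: $- \frac{5}{164} \approx -0.030488$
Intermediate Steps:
$H{\left(A \right)} = 13$ ($H{\left(A \right)} = - \frac{3}{2} + \frac{1}{2} \cdot 29 = - \frac{3}{2} + \frac{29}{2} = 13$)
$b{\left(S \right)} = -5$
$R = 177$ ($R = 1 - -176 = 1 + 176 = 177$)
$\frac{b{\left(39 \right)}}{R - H{\left(-14 \right)}} = - \frac{5}{177 - 13} = - \frac{5}{164}$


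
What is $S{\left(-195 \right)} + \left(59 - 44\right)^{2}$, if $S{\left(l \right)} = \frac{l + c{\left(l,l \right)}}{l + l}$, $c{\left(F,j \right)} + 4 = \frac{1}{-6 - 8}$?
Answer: $\frac{410429}{1820} \approx 225.51$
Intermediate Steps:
$c{\left(F,j \right)} = - \frac{57}{14}$ ($c{\left(F,j \right)} = -4 + \frac{1}{-6 - 8} = -4 + \frac{1}{-14} = -4 - \frac{1}{14} = - \frac{57}{14}$)
$S{\left(l \right)} = \frac{- \frac{57}{14} + l}{2 l}$ ($S{\left(l \right)} = \frac{l - \frac{57}{14}}{l + l} = \frac{- \frac{57}{14} + l}{2 l}$)
$S{\left(-195 \right)} + \left(59 - 44\right)^{2} = \frac{-57 + 14 \left(-195\right)}{28 \left(-195\right)} + \left(59 - 44\right)^{2} = \frac{1}{28} \left(- \frac{1}{195}\right) \left(-57 - 2730\right) + 15^{2} = \frac{1}{28} \left(- \frac{1}{195}\right) \left(-2787\right) + 225 = \frac{929}{1820} + 225 = \frac{410429}{1820}$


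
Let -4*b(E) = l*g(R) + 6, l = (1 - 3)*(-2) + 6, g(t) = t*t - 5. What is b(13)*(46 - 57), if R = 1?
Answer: -187/2 ≈ -93.500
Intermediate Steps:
g(t) = -5 + t² (g(t) = t² - 5 = -5 + t²)
l = 10 (l = -2*(-2) + 6 = 4 + 6 = 10)
b(E) = 17/2 (b(E) = -(10*(-5 + 1²) + 6)/4 = -(10*(-5 + 1) + 6)/4 = -(10*(-4) + 6)/4 = -(-40 + 6)/4 = -¼*(-34) = 17/2)
b(13)*(46 - 57) = 17*(46 - 57)/2 = (17/2)*(-11) = -187/2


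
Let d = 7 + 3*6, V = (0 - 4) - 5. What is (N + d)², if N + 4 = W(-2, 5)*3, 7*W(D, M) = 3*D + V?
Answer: 10404/49 ≈ 212.33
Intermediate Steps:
V = -9 (V = -4 - 5 = -9)
d = 25 (d = 7 + 18 = 25)
W(D, M) = -9/7 + 3*D/7 (W(D, M) = (3*D - 9)/7 = (-9 + 3*D)/7 = -9/7 + 3*D/7)
N = -73/7 (N = -4 + (-9/7 + (3/7)*(-2))*3 = -4 + (-9/7 - 6/7)*3 = -4 - 15/7*3 = -4 - 45/7 = -73/7 ≈ -10.429)
(N + d)² = (-73/7 + 25)² = (102/7)² = 10404/49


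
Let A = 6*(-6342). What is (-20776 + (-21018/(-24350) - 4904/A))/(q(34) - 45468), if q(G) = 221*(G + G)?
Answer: 2406177522733/3525584391000 ≈ 0.68249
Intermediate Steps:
A = -38052
q(G) = 442*G (q(G) = 221*(2*G) = 442*G)
(-20776 + (-21018/(-24350) - 4904/A))/(q(34) - 45468) = (-20776 + (-21018/(-24350) - 4904/(-38052)))/(442*34 - 45468) = (-20776 + (-21018*(-1/24350) - 4904*(-1/38052)))/(15028 - 45468) = (-20776 + (10509/12175 + 1226/9513))/(-30440) = (-20776 + 114898667/115820775)*(-1/30440) = -2406177522733/115820775*(-1/30440) = 2406177522733/3525584391000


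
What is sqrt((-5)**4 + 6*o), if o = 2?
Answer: 7*sqrt(13) ≈ 25.239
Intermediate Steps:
sqrt((-5)**4 + 6*o) = sqrt((-5)**4 + 6*2) = sqrt(625 + 12) = sqrt(637) = 7*sqrt(13)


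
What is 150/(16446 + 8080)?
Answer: 75/12263 ≈ 0.0061160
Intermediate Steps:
150/(16446 + 8080) = 150/24526 = (1/24526)*150 = 75/12263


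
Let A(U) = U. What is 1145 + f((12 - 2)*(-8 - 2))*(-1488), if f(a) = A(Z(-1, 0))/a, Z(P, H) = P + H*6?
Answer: 28253/25 ≈ 1130.1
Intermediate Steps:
Z(P, H) = P + 6*H
f(a) = -1/a (f(a) = (-1 + 6*0)/a = (-1 + 0)/a = -1/a)
1145 + f((12 - 2)*(-8 - 2))*(-1488) = 1145 - 1/((12 - 2)*(-8 - 2))*(-1488) = 1145 - 1/(10*(-10))*(-1488) = 1145 - 1/(-100)*(-1488) = 1145 - 1*(-1/100)*(-1488) = 1145 + (1/100)*(-1488) = 1145 - 372/25 = 28253/25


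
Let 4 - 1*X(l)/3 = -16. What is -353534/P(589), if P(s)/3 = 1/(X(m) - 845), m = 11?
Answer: 277524190/3 ≈ 9.2508e+7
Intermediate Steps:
X(l) = 60 (X(l) = 12 - 3*(-16) = 12 + 48 = 60)
P(s) = -3/785 (P(s) = 3/(60 - 845) = 3/(-785) = 3*(-1/785) = -3/785)
-353534/P(589) = -353534/(-3/785) = -353534*(-785/3) = 277524190/3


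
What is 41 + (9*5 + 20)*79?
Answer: 5176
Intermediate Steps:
41 + (9*5 + 20)*79 = 41 + (45 + 20)*79 = 41 + 65*79 = 41 + 5135 = 5176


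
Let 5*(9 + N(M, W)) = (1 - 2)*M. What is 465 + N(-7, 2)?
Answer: 2287/5 ≈ 457.40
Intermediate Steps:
N(M, W) = -9 - M/5 (N(M, W) = -9 + ((1 - 2)*M)/5 = -9 + (-M)/5 = -9 - M/5)
465 + N(-7, 2) = 465 + (-9 - 1/5*(-7)) = 465 + (-9 + 7/5) = 465 - 38/5 = 2287/5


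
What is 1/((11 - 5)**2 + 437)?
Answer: 1/473 ≈ 0.0021142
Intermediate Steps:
1/((11 - 5)**2 + 437) = 1/(6**2 + 437) = 1/(36 + 437) = 1/473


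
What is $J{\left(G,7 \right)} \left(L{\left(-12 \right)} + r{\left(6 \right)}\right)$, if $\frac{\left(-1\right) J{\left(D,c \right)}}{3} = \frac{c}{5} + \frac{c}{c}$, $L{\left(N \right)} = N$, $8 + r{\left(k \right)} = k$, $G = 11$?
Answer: $\frac{504}{5} \approx 100.8$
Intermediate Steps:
$r{\left(k \right)} = -8 + k$
$J{\left(D,c \right)} = -3 - \frac{3 c}{5}$ ($J{\left(D,c \right)} = - 3 \left(\frac{c}{5} + \frac{c}{c}\right) = - 3 \left(c \frac{1}{5} + 1\right) = - 3 \left(\frac{c}{5} + 1\right) = - 3 \left(1 + \frac{c}{5}\right) = -3 - \frac{3 c}{5}$)
$J{\left(G,7 \right)} \left(L{\left(-12 \right)} + r{\left(6 \right)}\right) = \left(-3 - \frac{21}{5}\right) \left(-12 + \left(-8 + 6\right)\right) = \left(-3 - \frac{21}{5}\right) \left(-12 - 2\right) = \left(- \frac{36}{5}\right) \left(-14\right) = \frac{504}{5}$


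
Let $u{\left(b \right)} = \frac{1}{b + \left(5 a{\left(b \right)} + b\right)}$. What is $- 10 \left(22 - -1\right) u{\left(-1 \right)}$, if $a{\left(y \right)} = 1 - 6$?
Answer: $\frac{230}{27} \approx 8.5185$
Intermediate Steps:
$a{\left(y \right)} = -5$ ($a{\left(y \right)} = 1 - 6 = -5$)
$u{\left(b \right)} = \frac{1}{-25 + 2 b}$ ($u{\left(b \right)} = \frac{1}{b + \left(5 \left(-5\right) + b\right)} = \frac{1}{b + \left(-25 + b\right)} = \frac{1}{-25 + 2 b}$)
$- 10 \left(22 - -1\right) u{\left(-1 \right)} = \frac{\left(-10\right) \left(22 - -1\right)}{-25 + 2 \left(-1\right)} = \frac{\left(-10\right) \left(22 + 1\right)}{-25 - 2} = \frac{\left(-10\right) 23}{-27} = \left(-230\right) \left(- \frac{1}{27}\right) = \frac{230}{27}$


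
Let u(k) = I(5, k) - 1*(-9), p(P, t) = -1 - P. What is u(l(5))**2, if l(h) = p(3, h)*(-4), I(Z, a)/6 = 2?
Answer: 441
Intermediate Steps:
I(Z, a) = 12 (I(Z, a) = 6*2 = 12)
l(h) = 16 (l(h) = (-1 - 1*3)*(-4) = (-1 - 3)*(-4) = -4*(-4) = 16)
u(k) = 21 (u(k) = 12 - 1*(-9) = 12 + 9 = 21)
u(l(5))**2 = 21**2 = 441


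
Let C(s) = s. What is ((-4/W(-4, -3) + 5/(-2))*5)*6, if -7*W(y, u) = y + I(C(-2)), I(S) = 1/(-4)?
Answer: -4635/17 ≈ -272.65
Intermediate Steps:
I(S) = -¼
W(y, u) = 1/28 - y/7 (W(y, u) = -(y - ¼)/7 = -(-¼ + y)/7 = 1/28 - y/7)
((-4/W(-4, -3) + 5/(-2))*5)*6 = ((-4/(1/28 - ⅐*(-4)) + 5/(-2))*5)*6 = ((-4/(1/28 + 4/7) + 5*(-½))*5)*6 = ((-4/17/28 - 5/2)*5)*6 = ((-4*28/17 - 5/2)*5)*6 = ((-112/17 - 5/2)*5)*6 = -309/34*5*6 = -1545/34*6 = -4635/17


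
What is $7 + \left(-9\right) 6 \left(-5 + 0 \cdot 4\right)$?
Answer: $277$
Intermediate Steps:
$7 + \left(-9\right) 6 \left(-5 + 0 \cdot 4\right) = 7 - 54 \left(-5 + 0\right) = 7 - -270 = 7 + 270 = 277$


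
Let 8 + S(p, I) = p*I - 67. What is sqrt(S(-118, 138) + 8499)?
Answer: 2*I*sqrt(1965) ≈ 88.657*I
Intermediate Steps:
S(p, I) = -75 + I*p (S(p, I) = -8 + (p*I - 67) = -8 + (I*p - 67) = -8 + (-67 + I*p) = -75 + I*p)
sqrt(S(-118, 138) + 8499) = sqrt((-75 + 138*(-118)) + 8499) = sqrt((-75 - 16284) + 8499) = sqrt(-16359 + 8499) = sqrt(-7860) = 2*I*sqrt(1965)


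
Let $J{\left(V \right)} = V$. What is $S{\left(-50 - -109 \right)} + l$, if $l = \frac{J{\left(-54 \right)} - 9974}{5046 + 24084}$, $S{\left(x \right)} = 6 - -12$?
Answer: $\frac{257156}{14565} \approx 17.656$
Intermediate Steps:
$S{\left(x \right)} = 18$ ($S{\left(x \right)} = 6 + 12 = 18$)
$l = - \frac{5014}{14565}$ ($l = \frac{-54 - 9974}{5046 + 24084} = - \frac{10028}{29130} = \left(-10028\right) \frac{1}{29130} = - \frac{5014}{14565} \approx -0.34425$)
$S{\left(-50 - -109 \right)} + l = 18 - \frac{5014}{14565} = \frac{257156}{14565}$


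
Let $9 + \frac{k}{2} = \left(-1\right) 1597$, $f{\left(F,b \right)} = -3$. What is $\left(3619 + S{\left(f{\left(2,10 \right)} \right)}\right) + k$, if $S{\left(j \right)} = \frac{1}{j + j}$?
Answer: $\frac{2441}{6} \approx 406.83$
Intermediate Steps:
$S{\left(j \right)} = \frac{1}{2 j}$
$k = -3212$ ($k = -18 + 2 \left(\left(-1\right) 1597\right) = -18 + 2 \left(-1597\right) = -18 - 3194 = -3212$)
$\left(3619 + S{\left(f{\left(2,10 \right)} \right)}\right) + k = \left(3619 + \frac{1}{2 \left(-3\right)}\right) - 3212 = \left(3619 + \frac{1}{2} \left(- \frac{1}{3}\right)\right) - 3212 = \left(3619 - \frac{1}{6}\right) - 3212 = \frac{21713}{6} - 3212 = \frac{2441}{6}$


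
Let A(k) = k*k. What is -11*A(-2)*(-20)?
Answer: 880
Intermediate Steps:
A(k) = k**2
-11*A(-2)*(-20) = -11*(-2)**2*(-20) = -11*4*(-20) = -44*(-20) = 880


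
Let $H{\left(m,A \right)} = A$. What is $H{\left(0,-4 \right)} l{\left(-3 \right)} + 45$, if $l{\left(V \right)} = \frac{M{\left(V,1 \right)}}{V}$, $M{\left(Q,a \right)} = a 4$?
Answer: $\frac{151}{3} \approx 50.333$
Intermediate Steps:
$M{\left(Q,a \right)} = 4 a$
$l{\left(V \right)} = \frac{4}{V}$ ($l{\left(V \right)} = \frac{4 \cdot 1}{V} = \frac{4}{V}$)
$H{\left(0,-4 \right)} l{\left(-3 \right)} + 45 = - 4 \frac{4}{-3} + 45 = - 4 \cdot 4 \left(- \frac{1}{3}\right) + 45 = \left(-4\right) \left(- \frac{4}{3}\right) + 45 = \frac{16}{3} + 45 = \frac{151}{3}$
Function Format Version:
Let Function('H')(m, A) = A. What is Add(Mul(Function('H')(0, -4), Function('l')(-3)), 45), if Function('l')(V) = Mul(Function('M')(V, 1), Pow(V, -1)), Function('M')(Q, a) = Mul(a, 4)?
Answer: Rational(151, 3) ≈ 50.333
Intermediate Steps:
Function('M')(Q, a) = Mul(4, a)
Function('l')(V) = Mul(4, Pow(V, -1)) (Function('l')(V) = Mul(Mul(4, 1), Pow(V, -1)) = Mul(4, Pow(V, -1)))
Add(Mul(Function('H')(0, -4), Function('l')(-3)), 45) = Add(Mul(-4, Mul(4, Pow(-3, -1))), 45) = Add(Mul(-4, Mul(4, Rational(-1, 3))), 45) = Add(Mul(-4, Rational(-4, 3)), 45) = Add(Rational(16, 3), 45) = Rational(151, 3)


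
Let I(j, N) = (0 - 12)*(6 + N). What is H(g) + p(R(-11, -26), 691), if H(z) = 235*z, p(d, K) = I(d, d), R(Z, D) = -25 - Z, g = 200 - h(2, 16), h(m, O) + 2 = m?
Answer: 47096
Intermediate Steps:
h(m, O) = -2 + m
I(j, N) = -72 - 12*N (I(j, N) = -12*(6 + N) = -72 - 12*N)
g = 200 (g = 200 - (-2 + 2) = 200 - 1*0 = 200 + 0 = 200)
p(d, K) = -72 - 12*d
H(g) + p(R(-11, -26), 691) = 235*200 + (-72 - 12*(-25 - 1*(-11))) = 47000 + (-72 - 12*(-25 + 11)) = 47000 + (-72 - 12*(-14)) = 47000 + (-72 + 168) = 47000 + 96 = 47096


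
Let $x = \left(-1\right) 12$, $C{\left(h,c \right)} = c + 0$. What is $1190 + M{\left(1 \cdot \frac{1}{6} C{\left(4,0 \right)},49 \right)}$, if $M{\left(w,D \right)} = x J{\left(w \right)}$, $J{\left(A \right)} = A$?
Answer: $1190$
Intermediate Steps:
$C{\left(h,c \right)} = c$
$x = -12$
$M{\left(w,D \right)} = - 12 w$
$1190 + M{\left(1 \cdot \frac{1}{6} C{\left(4,0 \right)},49 \right)} = 1190 - 12 \cdot 1 \cdot \frac{1}{6} \cdot 0 = 1190 - 12 \cdot \frac{1}{6} \cdot 0 = 1190 - 0 = 1190 + 0 = 1190$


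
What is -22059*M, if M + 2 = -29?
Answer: 683829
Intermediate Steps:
M = -31 (M = -2 - 29 = -31)
-22059*M = -22059*(-31) = 683829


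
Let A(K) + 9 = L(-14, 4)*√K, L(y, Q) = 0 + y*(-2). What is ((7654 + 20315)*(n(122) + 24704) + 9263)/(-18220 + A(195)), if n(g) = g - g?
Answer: -12595426697531/332143561 - 19346752292*√195/332143561 ≈ -38735.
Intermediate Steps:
n(g) = 0
L(y, Q) = -2*y (L(y, Q) = 0 - 2*y = -2*y)
A(K) = -9 + 28*√K (A(K) = -9 + (-2*(-14))*√K = -9 + 28*√K)
((7654 + 20315)*(n(122) + 24704) + 9263)/(-18220 + A(195)) = ((7654 + 20315)*(0 + 24704) + 9263)/(-18220 + (-9 + 28*√195)) = (27969*24704 + 9263)/(-18229 + 28*√195) = (690946176 + 9263)/(-18229 + 28*√195) = 690955439/(-18229 + 28*√195)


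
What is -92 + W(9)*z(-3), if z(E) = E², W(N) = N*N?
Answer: 637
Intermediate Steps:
W(N) = N²
-92 + W(9)*z(-3) = -92 + 9²*(-3)² = -92 + 81*9 = -92 + 729 = 637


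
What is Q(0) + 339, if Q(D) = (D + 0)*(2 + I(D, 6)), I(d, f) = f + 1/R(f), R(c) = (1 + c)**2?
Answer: 339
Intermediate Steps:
I(d, f) = f + (1 + f)**(-2) (I(d, f) = f + 1/((1 + f)**2) = f + (1 + f)**(-2))
Q(D) = 393*D/49 (Q(D) = (D + 0)*(2 + (6 + (1 + 6)**(-2))) = D*(2 + (6 + 7**(-2))) = D*(2 + (6 + 1/49)) = D*(2 + 295/49) = D*(393/49) = 393*D/49)
Q(0) + 339 = (393/49)*0 + 339 = 0 + 339 = 339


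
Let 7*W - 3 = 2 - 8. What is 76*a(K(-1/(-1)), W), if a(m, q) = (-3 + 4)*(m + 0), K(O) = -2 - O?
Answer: -228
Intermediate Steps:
W = -3/7 (W = 3/7 + (2 - 8)/7 = 3/7 + (⅐)*(-6) = 3/7 - 6/7 = -3/7 ≈ -0.42857)
a(m, q) = m (a(m, q) = 1*m = m)
76*a(K(-1/(-1)), W) = 76*(-2 - (-1)/(-1)) = 76*(-2 - (-1)*(-1)) = 76*(-2 - 1*1) = 76*(-2 - 1) = 76*(-3) = -228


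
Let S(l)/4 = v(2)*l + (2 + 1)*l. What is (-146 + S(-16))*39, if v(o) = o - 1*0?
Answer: -18174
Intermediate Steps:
v(o) = o (v(o) = o + 0 = o)
S(l) = 20*l (S(l) = 4*(2*l + (2 + 1)*l) = 4*(2*l + 3*l) = 4*(5*l) = 20*l)
(-146 + S(-16))*39 = (-146 + 20*(-16))*39 = (-146 - 320)*39 = -466*39 = -18174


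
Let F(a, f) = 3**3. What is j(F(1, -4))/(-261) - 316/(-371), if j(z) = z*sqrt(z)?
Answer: 316/371 - 9*sqrt(3)/29 ≈ 0.31422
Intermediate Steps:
F(a, f) = 27
j(z) = z**(3/2)
j(F(1, -4))/(-261) - 316/(-371) = 27**(3/2)/(-261) - 316/(-371) = (81*sqrt(3))*(-1/261) - 316*(-1/371) = -9*sqrt(3)/29 + 316/371 = 316/371 - 9*sqrt(3)/29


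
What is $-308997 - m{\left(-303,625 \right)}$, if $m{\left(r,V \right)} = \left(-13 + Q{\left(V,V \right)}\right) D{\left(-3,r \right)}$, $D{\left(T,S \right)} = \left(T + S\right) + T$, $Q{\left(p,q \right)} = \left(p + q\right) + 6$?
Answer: $75090$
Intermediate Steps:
$Q{\left(p,q \right)} = 6 + p + q$
$D{\left(T,S \right)} = S + 2 T$ ($D{\left(T,S \right)} = \left(S + T\right) + T = S + 2 T$)
$m{\left(r,V \right)} = \left(-7 + 2 V\right) \left(-6 + r\right)$ ($m{\left(r,V \right)} = \left(-13 + \left(6 + V + V\right)\right) \left(r + 2 \left(-3\right)\right) = \left(-13 + \left(6 + 2 V\right)\right) \left(r - 6\right) = \left(-7 + 2 V\right) \left(-6 + r\right)$)
$-308997 - m{\left(-303,625 \right)} = -308997 - \left(-7 + 2 \cdot 625\right) \left(-6 - 303\right) = -308997 - \left(-7 + 1250\right) \left(-309\right) = -308997 - 1243 \left(-309\right) = -308997 - -384087 = -308997 + 384087 = 75090$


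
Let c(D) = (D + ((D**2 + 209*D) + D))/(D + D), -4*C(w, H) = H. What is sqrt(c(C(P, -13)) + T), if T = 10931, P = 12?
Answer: 29*sqrt(210)/4 ≈ 105.06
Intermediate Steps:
C(w, H) = -H/4
c(D) = (D**2 + 211*D)/(2*D) (c(D) = (D + (D**2 + 210*D))/((2*D)) = (D**2 + 211*D)*(1/(2*D)) = (D**2 + 211*D)/(2*D))
sqrt(c(C(P, -13)) + T) = sqrt((211/2 + (-1/4*(-13))/2) + 10931) = sqrt((211/2 + (1/2)*(13/4)) + 10931) = sqrt((211/2 + 13/8) + 10931) = sqrt(857/8 + 10931) = sqrt(88305/8) = 29*sqrt(210)/4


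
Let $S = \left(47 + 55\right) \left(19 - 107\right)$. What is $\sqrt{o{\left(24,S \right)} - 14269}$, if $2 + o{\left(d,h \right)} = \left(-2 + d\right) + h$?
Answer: $5 i \sqrt{929} \approx 152.4 i$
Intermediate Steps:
$S = -8976$ ($S = 102 \left(-88\right) = -8976$)
$o{\left(d,h \right)} = -4 + d + h$ ($o{\left(d,h \right)} = -2 + \left(\left(-2 + d\right) + h\right) = -2 + \left(-2 + d + h\right) = -4 + d + h$)
$\sqrt{o{\left(24,S \right)} - 14269} = \sqrt{\left(-4 + 24 - 8976\right) - 14269} = \sqrt{-8956 - 14269} = \sqrt{-23225} = 5 i \sqrt{929}$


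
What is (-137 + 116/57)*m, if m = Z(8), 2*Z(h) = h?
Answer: -30772/57 ≈ -539.86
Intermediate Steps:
Z(h) = h/2
m = 4 (m = (½)*8 = 4)
(-137 + 116/57)*m = (-137 + 116/57)*4 = -7693/57*4 = -30772/57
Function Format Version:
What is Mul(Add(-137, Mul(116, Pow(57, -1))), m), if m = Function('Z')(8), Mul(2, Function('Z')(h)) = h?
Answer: Rational(-30772, 57) ≈ -539.86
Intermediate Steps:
Function('Z')(h) = Mul(Rational(1, 2), h)
m = 4 (m = Mul(Rational(1, 2), 8) = 4)
Mul(Add(-137, Mul(116, Pow(57, -1))), m) = Mul(Add(-137, Mul(116, Pow(57, -1))), 4) = Mul(Add(-137, Mul(116, Rational(1, 57))), 4) = Mul(Add(-137, Rational(116, 57)), 4) = Mul(Rational(-7693, 57), 4) = Rational(-30772, 57)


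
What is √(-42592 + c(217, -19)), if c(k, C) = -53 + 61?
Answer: 2*I*√10646 ≈ 206.36*I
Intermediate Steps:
c(k, C) = 8
√(-42592 + c(217, -19)) = √(-42592 + 8) = √(-42584) = 2*I*√10646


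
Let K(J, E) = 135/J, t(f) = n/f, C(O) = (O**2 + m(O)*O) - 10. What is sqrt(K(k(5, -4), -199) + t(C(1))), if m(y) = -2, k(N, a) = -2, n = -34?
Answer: I*sqrt(31174)/22 ≈ 8.0255*I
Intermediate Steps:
C(O) = -10 + O**2 - 2*O (C(O) = (O**2 - 2*O) - 10 = -10 + O**2 - 2*O)
t(f) = -34/f
sqrt(K(k(5, -4), -199) + t(C(1))) = sqrt(135/(-2) - 34/(-10 + 1**2 - 2*1)) = sqrt(135*(-1/2) - 34/(-10 + 1 - 2)) = sqrt(-135/2 - 34/(-11)) = sqrt(-135/2 - 34*(-1/11)) = sqrt(-135/2 + 34/11) = sqrt(-1417/22) = I*sqrt(31174)/22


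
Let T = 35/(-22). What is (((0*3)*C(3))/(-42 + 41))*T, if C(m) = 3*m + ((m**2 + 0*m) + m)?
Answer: 0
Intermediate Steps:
T = -35/22 (T = 35*(-1/22) = -35/22 ≈ -1.5909)
C(m) = m**2 + 4*m (C(m) = 3*m + ((m**2 + 0) + m) = 3*m + (m**2 + m) = 3*m + (m + m**2) = m**2 + 4*m)
(((0*3)*C(3))/(-42 + 41))*T = (((0*3)*(3*(4 + 3)))/(-42 + 41))*(-35/22) = ((0*(3*7))/(-1))*(-35/22) = -0*21*(-35/22) = -1*0*(-35/22) = 0*(-35/22) = 0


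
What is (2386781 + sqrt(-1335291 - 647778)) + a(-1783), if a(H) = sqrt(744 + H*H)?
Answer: 2386781 + sqrt(3179833) + 33*I*sqrt(1821) ≈ 2.3886e+6 + 1408.2*I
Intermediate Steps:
a(H) = sqrt(744 + H**2)
(2386781 + sqrt(-1335291 - 647778)) + a(-1783) = (2386781 + sqrt(-1335291 - 647778)) + sqrt(744 + (-1783)**2) = (2386781 + sqrt(-1983069)) + sqrt(744 + 3179089) = (2386781 + 33*I*sqrt(1821)) + sqrt(3179833) = 2386781 + sqrt(3179833) + 33*I*sqrt(1821)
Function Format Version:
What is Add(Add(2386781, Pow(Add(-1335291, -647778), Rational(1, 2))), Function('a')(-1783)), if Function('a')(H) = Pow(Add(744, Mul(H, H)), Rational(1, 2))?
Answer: Add(2386781, Pow(3179833, Rational(1, 2)), Mul(33, I, Pow(1821, Rational(1, 2)))) ≈ Add(2.3886e+6, Mul(1408.2, I))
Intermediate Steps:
Function('a')(H) = Pow(Add(744, Pow(H, 2)), Rational(1, 2))
Add(Add(2386781, Pow(Add(-1335291, -647778), Rational(1, 2))), Function('a')(-1783)) = Add(Add(2386781, Pow(Add(-1335291, -647778), Rational(1, 2))), Pow(Add(744, Pow(-1783, 2)), Rational(1, 2))) = Add(Add(2386781, Pow(-1983069, Rational(1, 2))), Pow(Add(744, 3179089), Rational(1, 2))) = Add(Add(2386781, Mul(33, I, Pow(1821, Rational(1, 2)))), Pow(3179833, Rational(1, 2))) = Add(2386781, Pow(3179833, Rational(1, 2)), Mul(33, I, Pow(1821, Rational(1, 2))))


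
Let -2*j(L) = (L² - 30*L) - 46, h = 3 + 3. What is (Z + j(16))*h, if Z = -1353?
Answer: -7308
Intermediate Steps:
h = 6
j(L) = 23 + 15*L - L²/2 (j(L) = -((L² - 30*L) - 46)/2 = -(-46 + L² - 30*L)/2 = 23 + 15*L - L²/2)
(Z + j(16))*h = (-1353 + (23 + 15*16 - ½*16²))*6 = (-1353 + (23 + 240 - ½*256))*6 = (-1353 + (23 + 240 - 128))*6 = (-1353 + 135)*6 = -1218*6 = -7308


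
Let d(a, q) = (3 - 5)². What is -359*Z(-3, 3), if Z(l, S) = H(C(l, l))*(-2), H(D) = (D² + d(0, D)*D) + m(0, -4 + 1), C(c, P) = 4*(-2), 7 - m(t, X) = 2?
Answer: 26566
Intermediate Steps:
m(t, X) = 5 (m(t, X) = 7 - 1*2 = 7 - 2 = 5)
d(a, q) = 4 (d(a, q) = (-2)² = 4)
C(c, P) = -8
H(D) = 5 + D² + 4*D (H(D) = (D² + 4*D) + 5 = 5 + D² + 4*D)
Z(l, S) = -74 (Z(l, S) = (5 + (-8)² + 4*(-8))*(-2) = (5 + 64 - 32)*(-2) = 37*(-2) = -74)
-359*Z(-3, 3) = -359*(-74) = 26566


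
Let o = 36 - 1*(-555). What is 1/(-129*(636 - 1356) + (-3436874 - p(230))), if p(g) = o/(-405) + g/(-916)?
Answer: -61830/206759043269 ≈ -2.9904e-7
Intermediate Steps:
o = 591 (o = 36 + 555 = 591)
p(g) = -197/135 - g/916 (p(g) = 591/(-405) + g/(-916) = 591*(-1/405) + g*(-1/916) = -197/135 - g/916)
1/(-129*(636 - 1356) + (-3436874 - p(230))) = 1/(-129*(636 - 1356) + (-3436874 - (-197/135 - 1/916*230))) = 1/(-129*(-720) + (-3436874 - (-197/135 - 115/458))) = 1/(92880 + (-3436874 - 1*(-105751/61830))) = 1/(92880 + (-3436874 + 105751/61830)) = 1/(92880 - 212501813669/61830) = 1/(-206759043269/61830) = -61830/206759043269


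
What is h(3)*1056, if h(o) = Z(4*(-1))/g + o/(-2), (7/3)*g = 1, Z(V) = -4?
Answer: -11440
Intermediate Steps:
g = 3/7 (g = (3/7)*1 = 3/7 ≈ 0.42857)
h(o) = -28/3 - o/2 (h(o) = -4/3/7 + o/(-2) = -4*7/3 + o*(-1/2) = -28/3 - o/2)
h(3)*1056 = (-28/3 - 1/2*3)*1056 = (-28/3 - 3/2)*1056 = -65/6*1056 = -11440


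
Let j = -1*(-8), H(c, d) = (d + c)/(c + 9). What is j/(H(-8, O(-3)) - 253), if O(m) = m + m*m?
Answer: -8/255 ≈ -0.031373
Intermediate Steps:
O(m) = m + m²
H(c, d) = (c + d)/(9 + c)
j = 8
j/(H(-8, O(-3)) - 253) = 8/((-8 - 3*(1 - 3))/(9 - 8) - 253) = 8/((-8 - 3*(-2))/1 - 253) = 8/(1*(-8 + 6) - 253) = 8/(1*(-2) - 253) = 8/(-2 - 253) = 8/(-255) = 8*(-1/255) = -8/255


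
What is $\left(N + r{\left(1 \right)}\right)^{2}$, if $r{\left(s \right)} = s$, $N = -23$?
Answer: $484$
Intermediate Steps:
$\left(N + r{\left(1 \right)}\right)^{2} = \left(-23 + 1\right)^{2} = \left(-22\right)^{2} = 484$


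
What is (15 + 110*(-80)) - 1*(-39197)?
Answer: 30412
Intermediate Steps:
(15 + 110*(-80)) - 1*(-39197) = (15 - 8800) + 39197 = -8785 + 39197 = 30412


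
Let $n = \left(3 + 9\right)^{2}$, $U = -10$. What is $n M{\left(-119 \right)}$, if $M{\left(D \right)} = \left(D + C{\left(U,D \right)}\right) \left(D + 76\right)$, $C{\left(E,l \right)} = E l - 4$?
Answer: $-6606864$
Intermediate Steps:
$C{\left(E,l \right)} = -4 + E l$
$n = 144$ ($n = 12^{2} = 144$)
$M{\left(D \right)} = \left(-4 - 9 D\right) \left(76 + D\right)$ ($M{\left(D \right)} = \left(D - \left(4 + 10 D\right)\right) \left(D + 76\right) = \left(-4 - 9 D\right) \left(76 + D\right)$)
$n M{\left(-119 \right)} = 144 \left(-304 - -81872 - 9 \left(-119\right)^{2}\right) = 144 \left(-304 + 81872 - 127449\right) = 144 \left(-45881\right) = -6606864$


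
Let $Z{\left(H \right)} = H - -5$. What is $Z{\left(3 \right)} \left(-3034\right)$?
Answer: $-24272$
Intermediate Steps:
$Z{\left(H \right)} = 5 + H$ ($Z{\left(H \right)} = H + 5 = 5 + H$)
$Z{\left(3 \right)} \left(-3034\right) = \left(5 + 3\right) \left(-3034\right) = 8 \left(-3034\right) = -24272$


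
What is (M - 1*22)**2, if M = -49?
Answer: 5041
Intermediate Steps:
(M - 1*22)**2 = (-49 - 1*22)**2 = (-49 - 22)**2 = (-71)**2 = 5041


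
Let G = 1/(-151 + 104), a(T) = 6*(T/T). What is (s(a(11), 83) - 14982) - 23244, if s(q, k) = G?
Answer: -1796623/47 ≈ -38226.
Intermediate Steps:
a(T) = 6 (a(T) = 6*1 = 6)
G = -1/47 (G = 1/(-47) = -1/47 ≈ -0.021277)
s(q, k) = -1/47
(s(a(11), 83) - 14982) - 23244 = (-1/47 - 14982) - 23244 = -704155/47 - 23244 = -1796623/47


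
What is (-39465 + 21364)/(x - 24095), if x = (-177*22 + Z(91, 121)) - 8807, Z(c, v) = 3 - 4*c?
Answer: 18101/37157 ≈ 0.48715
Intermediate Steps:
x = -13062 (x = (-177*22 + (3 - 4*91)) - 8807 = (-3894 + (3 - 364)) - 8807 = (-3894 - 361) - 8807 = -4255 - 8807 = -13062)
(-39465 + 21364)/(x - 24095) = (-39465 + 21364)/(-13062 - 24095) = -18101/(-37157) = -18101*(-1/37157) = 18101/37157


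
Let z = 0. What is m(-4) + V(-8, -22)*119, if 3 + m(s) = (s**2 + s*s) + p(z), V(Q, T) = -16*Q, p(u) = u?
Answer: 15261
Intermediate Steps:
m(s) = -3 + 2*s**2 (m(s) = -3 + ((s**2 + s*s) + 0) = -3 + ((s**2 + s**2) + 0) = -3 + (2*s**2 + 0) = -3 + 2*s**2)
m(-4) + V(-8, -22)*119 = (-3 + 2*(-4)**2) - 16*(-8)*119 = (-3 + 2*16) + 128*119 = (-3 + 32) + 15232 = 29 + 15232 = 15261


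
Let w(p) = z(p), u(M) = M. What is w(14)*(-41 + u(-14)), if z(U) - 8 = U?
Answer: -1210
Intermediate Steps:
z(U) = 8 + U
w(p) = 8 + p
w(14)*(-41 + u(-14)) = (8 + 14)*(-41 - 14) = 22*(-55) = -1210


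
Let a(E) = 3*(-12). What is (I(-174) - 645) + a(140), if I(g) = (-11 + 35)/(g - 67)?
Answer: -164145/241 ≈ -681.10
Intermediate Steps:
a(E) = -36
I(g) = 24/(-67 + g)
(I(-174) - 645) + a(140) = (24/(-67 - 174) - 645) - 36 = (24/(-241) - 645) - 36 = (24*(-1/241) - 645) - 36 = (-24/241 - 645) - 36 = -155469/241 - 36 = -164145/241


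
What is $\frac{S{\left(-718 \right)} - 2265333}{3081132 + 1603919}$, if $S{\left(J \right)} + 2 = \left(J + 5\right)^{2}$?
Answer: $- \frac{1756966}{4685051} \approx -0.37502$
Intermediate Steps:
$S{\left(J \right)} = -2 + \left(5 + J\right)^{2}$ ($S{\left(J \right)} = -2 + \left(J + 5\right)^{2} = -2 + \left(5 + J\right)^{2}$)
$\frac{S{\left(-718 \right)} - 2265333}{3081132 + 1603919} = \frac{\left(-2 + \left(5 - 718\right)^{2}\right) - 2265333}{3081132 + 1603919} = \frac{\left(-2 + \left(-713\right)^{2}\right) - 2265333}{4685051} = \left(\left(-2 + 508369\right) - 2265333\right) \frac{1}{4685051} = \left(508367 - 2265333\right) \frac{1}{4685051} = \left(-1756966\right) \frac{1}{4685051} = - \frac{1756966}{4685051}$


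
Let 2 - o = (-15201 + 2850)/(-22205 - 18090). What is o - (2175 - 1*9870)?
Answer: 310138264/40295 ≈ 7696.7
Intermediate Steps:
o = 68239/40295 (o = 2 - (-15201 + 2850)/(-22205 - 18090) = 2 - (-12351)/(-40295) = 2 - (-12351)*(-1)/40295 = 2 - 1*12351/40295 = 2 - 12351/40295 = 68239/40295 ≈ 1.6935)
o - (2175 - 1*9870) = 68239/40295 - (2175 - 1*9870) = 68239/40295 - (2175 - 9870) = 68239/40295 - 1*(-7695) = 68239/40295 + 7695 = 310138264/40295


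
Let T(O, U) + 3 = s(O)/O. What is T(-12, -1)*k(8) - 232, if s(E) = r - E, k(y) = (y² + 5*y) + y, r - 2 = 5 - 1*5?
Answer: -2096/3 ≈ -698.67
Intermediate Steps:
r = 2 (r = 2 + (5 - 1*5) = 2 + (5 - 5) = 2 + 0 = 2)
k(y) = y² + 6*y
s(E) = 2 - E
T(O, U) = -3 + (2 - O)/O
T(-12, -1)*k(8) - 232 = (-4 + 2/(-12))*(8*(6 + 8)) - 232 = (-4 + 2*(-1/12))*(8*14) - 232 = (-4 - ⅙)*112 - 232 = -25/6*112 - 232 = -1400/3 - 232 = -2096/3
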